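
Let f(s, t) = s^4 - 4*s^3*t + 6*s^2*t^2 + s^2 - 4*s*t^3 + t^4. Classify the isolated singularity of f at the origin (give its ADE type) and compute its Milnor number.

Type A_3, Milnor number mu = 3.

The Hessian of f at 0 has rank 1. Corank 1: A-series; mu = 3 gives A_3.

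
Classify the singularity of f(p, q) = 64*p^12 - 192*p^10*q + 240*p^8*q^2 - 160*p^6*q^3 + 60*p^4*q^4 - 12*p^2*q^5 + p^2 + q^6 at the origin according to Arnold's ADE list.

The Hessian of f at 0 has rank 1. Corank 1: A-series; mu = 5 gives A_5.

A5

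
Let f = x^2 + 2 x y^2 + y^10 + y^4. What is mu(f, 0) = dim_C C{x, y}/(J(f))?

The Hessian of f at 0 has rank 1. Corank 1: A-series; mu = 9 gives A_9.

9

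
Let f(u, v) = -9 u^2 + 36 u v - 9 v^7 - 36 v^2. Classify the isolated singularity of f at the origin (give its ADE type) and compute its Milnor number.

Type A6, Milnor number mu = 6.

The Hessian of f at 0 is [[-18, 36], [36, -72]] with rank 1, so corank 1. A Groebner basis of the Jacobian ideal J(f) in C{u,v} is {v^6, u - 2*v}; counting standard monomials gives mu = 6. Corank 1: A-series; mu = 6 gives A_6.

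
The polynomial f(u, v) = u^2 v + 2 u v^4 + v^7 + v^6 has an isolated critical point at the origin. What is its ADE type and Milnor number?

The Hessian of f at 0 has rank 0. Corank 2; j^3 = u^2*v has shape L^2 M (L != M), so D-series; mu = 7 gives D_7.

Type D7, Milnor number mu = 7.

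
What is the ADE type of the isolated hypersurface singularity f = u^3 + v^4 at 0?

The Hessian of f at 0 has rank 0. Corank 2; j^3 = u^3 is a perfect cube, so E-series; the 4-jet and mu = 6 give E_6.

E_6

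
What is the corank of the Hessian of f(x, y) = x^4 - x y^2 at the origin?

Hessian at 0 has rank 0.

2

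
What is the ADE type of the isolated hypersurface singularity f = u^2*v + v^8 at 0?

D_{9}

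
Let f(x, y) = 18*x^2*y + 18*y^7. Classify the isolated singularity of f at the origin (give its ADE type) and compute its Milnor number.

Type D8, Milnor number mu = 8.

The Hessian of f at 0 has rank 0. Corank 2; j^3 = 18*x^2*y has shape L^2 M (L != M), so D-series; mu = 8 gives D_8.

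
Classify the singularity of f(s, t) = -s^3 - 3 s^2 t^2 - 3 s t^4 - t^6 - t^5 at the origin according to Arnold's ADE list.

E_{8}

The Hessian of f at 0 has rank 0. Corank 2; j^3 = -s^3 is a perfect cube, so E-series; the 5-jet and mu = 8 give E_8.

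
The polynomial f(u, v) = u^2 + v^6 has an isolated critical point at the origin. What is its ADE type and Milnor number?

Type A5, Milnor number mu = 5.

The Hessian of f at 0 is [[2, 0], [0, 0]] with rank 1, so corank 1. A Groebner basis of the Jacobian ideal J(f) in C{u,v} is {v^5, u}; counting standard monomials gives mu = 5. Corank 1: A-series; mu = 5 gives A_5.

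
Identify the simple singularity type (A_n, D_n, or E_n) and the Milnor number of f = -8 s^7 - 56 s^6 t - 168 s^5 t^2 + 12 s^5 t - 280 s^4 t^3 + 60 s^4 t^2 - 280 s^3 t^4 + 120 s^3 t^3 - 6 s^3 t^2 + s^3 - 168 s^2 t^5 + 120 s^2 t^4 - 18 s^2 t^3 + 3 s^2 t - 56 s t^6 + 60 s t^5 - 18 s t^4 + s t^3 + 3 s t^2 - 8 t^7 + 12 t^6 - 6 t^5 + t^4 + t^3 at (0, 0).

The Hessian of f at 0 has rank 0. Corank 2; j^3 = (s + t)^3 is a perfect cube, so E-series; the 4-jet and mu = 7 give E_7.

Type E_7, Milnor number mu = 7.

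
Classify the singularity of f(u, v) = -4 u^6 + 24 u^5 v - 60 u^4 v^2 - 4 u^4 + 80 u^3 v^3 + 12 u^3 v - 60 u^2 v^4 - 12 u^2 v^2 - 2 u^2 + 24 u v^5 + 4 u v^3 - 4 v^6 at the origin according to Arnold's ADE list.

A5

The Hessian of f at 0 has rank 1. Corank 1: A-series; mu = 5 gives A_5.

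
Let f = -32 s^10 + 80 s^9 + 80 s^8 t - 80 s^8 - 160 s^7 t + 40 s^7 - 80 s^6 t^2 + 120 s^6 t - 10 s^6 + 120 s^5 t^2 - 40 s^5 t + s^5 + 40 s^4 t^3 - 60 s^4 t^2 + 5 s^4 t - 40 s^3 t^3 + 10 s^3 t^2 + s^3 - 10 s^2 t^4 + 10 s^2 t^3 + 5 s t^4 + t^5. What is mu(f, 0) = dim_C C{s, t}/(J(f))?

The Hessian of f at 0 is [[0, 0], [0, 0]] with rank 0, so corank 2. A Groebner basis of the Jacobian ideal J(f) in C{s,t} is {t^5, s*t^3 + t^4/4, s^2}; counting standard monomials gives mu = 8. Corank 2; j^3 = s^3 is a perfect cube, so E-series; the 5-jet and mu = 8 give E_8.

8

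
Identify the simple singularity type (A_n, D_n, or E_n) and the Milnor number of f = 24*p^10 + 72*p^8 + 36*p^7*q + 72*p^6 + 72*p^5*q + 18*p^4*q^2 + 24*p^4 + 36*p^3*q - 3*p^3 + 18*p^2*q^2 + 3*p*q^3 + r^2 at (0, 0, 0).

Type E7, Milnor number mu = 7.

The Hessian of f at 0 has rank 1. Corank 2; j^3 = -3*p^3 is a perfect cube, so E-series; the 4-jet and mu = 7 give E_7.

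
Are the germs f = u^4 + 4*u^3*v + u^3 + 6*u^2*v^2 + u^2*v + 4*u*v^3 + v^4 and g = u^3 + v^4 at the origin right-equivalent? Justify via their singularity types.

No.

The Hessian of f at 0 is [[0, 0], [0, 0]] with rank 0, so corank 2. A Groebner basis of the Jacobian ideal J(f) in C{u,v} is {u*v^2, -u*v/4 + v^3, u^2 + u*v}; counting standard monomials gives mu = 5. Corank 2; j^3 = u^2*(u + v) has shape L^2 M (L != M), so D-series; mu = 5 gives D_5. The Hessian of g at 0 is [[0, 0], [0, 0]] with rank 0, so corank 2. A Groebner basis of the Jacobian ideal J(g) in C{u,v} is {v^3, u^2}; counting standard monomials gives mu = 6. Corank 2; j^3 = u^3 is a perfect cube, so E-series; the 4-jet and mu = 6 give E_6. f is D_5 but g is E_6, hence not right-equivalent.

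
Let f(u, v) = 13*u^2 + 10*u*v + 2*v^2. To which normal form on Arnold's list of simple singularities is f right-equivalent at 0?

The Hessian of f at 0 is [[26, 10], [10, 4]] with rank 2, so corank 0. A Groebner basis of the Jacobian ideal J(f) in C{u,v} is {u, v}; counting standard monomials gives mu = 1. Corank 0: nondegenerate Morse point, so A_1.

A_{1}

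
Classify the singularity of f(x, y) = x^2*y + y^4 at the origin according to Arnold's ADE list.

D5

The Hessian of f at 0 has rank 0. Corank 2; j^3 = x^2*y has shape L^2 M (L != M), so D-series; mu = 5 gives D_5.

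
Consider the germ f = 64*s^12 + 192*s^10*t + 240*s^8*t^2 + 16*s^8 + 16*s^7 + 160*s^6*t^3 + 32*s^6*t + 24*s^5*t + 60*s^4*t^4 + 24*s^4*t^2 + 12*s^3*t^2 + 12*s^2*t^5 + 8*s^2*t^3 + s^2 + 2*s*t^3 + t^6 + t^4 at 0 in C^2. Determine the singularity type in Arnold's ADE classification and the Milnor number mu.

Type A3, Milnor number mu = 3.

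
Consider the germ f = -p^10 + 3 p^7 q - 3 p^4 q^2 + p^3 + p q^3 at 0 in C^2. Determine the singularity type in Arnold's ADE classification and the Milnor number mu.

Type E7, Milnor number mu = 7.

The Hessian of f at 0 is [[0, 0], [0, 0]] with rank 0, so corank 2. A Groebner basis of the Jacobian ideal J(f) in C{p,q} is {p^3, p*q^2, 3*p^2 + q^3}; counting standard monomials gives mu = 7. Corank 2; j^3 = p^3 is a perfect cube, so E-series; the 4-jet and mu = 7 give E_7.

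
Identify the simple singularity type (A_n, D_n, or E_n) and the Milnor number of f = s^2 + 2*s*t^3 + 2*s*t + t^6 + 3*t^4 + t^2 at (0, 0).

Type A3, Milnor number mu = 3.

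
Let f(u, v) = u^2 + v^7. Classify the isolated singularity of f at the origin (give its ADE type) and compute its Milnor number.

Type A_6, Milnor number mu = 6.

The Hessian of f at 0 is [[2, 0], [0, 0]] with rank 1, so corank 1. A Groebner basis of the Jacobian ideal J(f) in C{u,v} is {v^6, u}; counting standard monomials gives mu = 6. Corank 1: A-series; mu = 6 gives A_6.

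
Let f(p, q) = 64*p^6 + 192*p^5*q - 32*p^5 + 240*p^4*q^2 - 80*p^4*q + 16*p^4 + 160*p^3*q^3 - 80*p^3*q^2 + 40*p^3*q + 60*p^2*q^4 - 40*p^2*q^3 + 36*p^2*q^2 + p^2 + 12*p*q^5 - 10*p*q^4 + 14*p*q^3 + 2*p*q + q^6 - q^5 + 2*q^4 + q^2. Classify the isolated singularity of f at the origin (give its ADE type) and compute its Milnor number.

The Hessian of f at 0 is [[2, 2], [2, 2]] with rank 1, so corank 1. A Groebner basis of the Jacobian ideal J(f) in C{p,q} is {-p + q^3 - q, p^2 - q^2, p*q + q^2}; counting standard monomials gives mu = 4. Corank 1: A-series; mu = 4 gives A_4.

Type A_{4}, Milnor number mu = 4.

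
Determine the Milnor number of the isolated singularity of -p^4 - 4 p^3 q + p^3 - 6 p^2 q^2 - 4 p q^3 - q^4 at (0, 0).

6

The Hessian of f at 0 is [[0, 0], [0, 0]] with rank 0, so corank 2. A Groebner basis of the Jacobian ideal J(f) in C{p,q} is {q^4, p*q^2 + q^3/3, p^2}; counting standard monomials gives mu = 6. Corank 2; j^3 = p^3 is a perfect cube, so E-series; the 4-jet and mu = 6 give E_6.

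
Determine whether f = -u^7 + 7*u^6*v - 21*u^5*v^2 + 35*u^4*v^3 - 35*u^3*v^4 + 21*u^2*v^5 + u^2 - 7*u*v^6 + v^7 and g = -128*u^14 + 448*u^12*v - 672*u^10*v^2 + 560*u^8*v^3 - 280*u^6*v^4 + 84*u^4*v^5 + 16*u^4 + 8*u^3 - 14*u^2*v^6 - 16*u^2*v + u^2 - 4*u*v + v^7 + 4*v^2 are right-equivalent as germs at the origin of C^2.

The Hessian of f at 0 is [[2, 0], [0, 0]] with rank 1, so corank 1. A Groebner basis of the Jacobian ideal J(f) in C{u,v} is {v^6, u}; counting standard monomials gives mu = 6. Corank 1: A-series; mu = 6 gives A_6. The Hessian of g at 0 is [[2, -4], [-4, 8]] with rank 1, so corank 1. A Groebner basis of the Jacobian ideal J(g) in C{u,v} is {-7*u*v/192 - 5*u/3072 + v^4 - v^3/6 + 3*v^2/64 + 5*v/1536, u*v^2 + u*v/6 + u/192 - 2*v^3/3 - v^2/4 - v/96, u^2 + u/4 - v/2}; counting standard monomials gives mu = 6. Corank 1: A-series; mu = 6 gives A_6. Both have type A_6, hence right-equivalent.

Yes.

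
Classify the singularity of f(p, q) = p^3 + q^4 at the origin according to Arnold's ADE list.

E_{6}

The Hessian of f at 0 is [[0, 0], [0, 0]] with rank 0, so corank 2. A Groebner basis of the Jacobian ideal J(f) in C{p,q} is {q^3, p^2}; counting standard monomials gives mu = 6. Corank 2; j^3 = p^3 is a perfect cube, so E-series; the 4-jet and mu = 6 give E_6.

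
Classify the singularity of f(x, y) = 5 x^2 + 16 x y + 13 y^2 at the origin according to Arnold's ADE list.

A_1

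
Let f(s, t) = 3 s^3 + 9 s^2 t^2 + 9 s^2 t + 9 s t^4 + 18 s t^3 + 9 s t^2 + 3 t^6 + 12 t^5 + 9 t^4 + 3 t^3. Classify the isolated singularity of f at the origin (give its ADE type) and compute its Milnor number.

Type E_{8}, Milnor number mu = 8.

The Hessian of f at 0 has rank 0. Corank 2; j^3 = 3*(s + t)^3 is a perfect cube, so E-series; the 5-jet and mu = 8 give E_8.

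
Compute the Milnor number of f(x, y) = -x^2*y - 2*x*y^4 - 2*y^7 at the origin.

8

The Hessian of f at 0 has rank 0. Corank 2; j^3 = -x^2*y has shape L^2 M (L != M), so D-series; mu = 8 gives D_8.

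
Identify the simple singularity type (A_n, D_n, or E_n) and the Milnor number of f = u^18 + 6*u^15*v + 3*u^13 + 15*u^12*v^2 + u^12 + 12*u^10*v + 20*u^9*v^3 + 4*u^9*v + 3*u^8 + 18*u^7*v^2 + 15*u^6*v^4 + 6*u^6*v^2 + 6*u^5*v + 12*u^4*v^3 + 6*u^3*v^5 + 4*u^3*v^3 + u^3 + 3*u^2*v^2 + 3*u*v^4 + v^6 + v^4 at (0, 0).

Type E_{6}, Milnor number mu = 6.

The Hessian of f at 0 has rank 0. Corank 2; j^3 = u^3 is a perfect cube, so E-series; the 4-jet and mu = 6 give E_6.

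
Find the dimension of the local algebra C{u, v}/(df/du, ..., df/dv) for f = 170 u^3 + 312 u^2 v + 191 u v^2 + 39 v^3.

4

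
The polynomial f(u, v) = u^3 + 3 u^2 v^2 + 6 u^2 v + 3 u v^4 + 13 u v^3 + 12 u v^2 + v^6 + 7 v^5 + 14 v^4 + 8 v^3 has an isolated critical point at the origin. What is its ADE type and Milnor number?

The Hessian of f at 0 is [[0, 0], [0, 0]] with rank 0, so corank 2. A Groebner basis of the Jacobian ideal J(f) in C{u,v} is {-u^2 - 4*u*v + v^4 - v^3/3 - 4*v^2, u^3 + 10*u^2 + 40*u*v + 34*v^3/3 + 40*v^2, u^2*v - 11*u^2/3 - 44*u*v/3 - 47*v^3/9 - 44*v^2/3, u^2 + u*v^2 + 4*u*v + 7*v^3/3 + 4*v^2}; counting standard monomials gives mu = 7. Corank 2; j^3 = (u + 2*v)^3 is a perfect cube, so E-series; the 4-jet and mu = 7 give E_7.

Type E7, Milnor number mu = 7.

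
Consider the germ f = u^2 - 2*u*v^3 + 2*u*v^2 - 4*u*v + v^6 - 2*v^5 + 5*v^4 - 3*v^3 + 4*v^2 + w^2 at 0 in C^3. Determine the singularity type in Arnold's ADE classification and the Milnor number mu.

Type A_{2}, Milnor number mu = 2.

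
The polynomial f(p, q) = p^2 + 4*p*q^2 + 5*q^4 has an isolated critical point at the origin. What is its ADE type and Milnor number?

Type A_3, Milnor number mu = 3.

The Hessian of f at 0 has rank 1. Corank 1: A-series; mu = 3 gives A_3.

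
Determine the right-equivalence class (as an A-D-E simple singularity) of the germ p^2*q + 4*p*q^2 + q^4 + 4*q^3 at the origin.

The Hessian of f at 0 is [[0, 0], [0, 0]] with rank 0, so corank 2. A Groebner basis of the Jacobian ideal J(f) in C{p,q} is {p^3 - 2*p^2 + 8*q^2, p^2/4 + q^3 - q^2, p*q + 2*q^2}; counting standard monomials gives mu = 5. Corank 2; j^3 = q*(p + 2*q)^2 has shape L^2 M (L != M), so D-series; mu = 5 gives D_5.

D_5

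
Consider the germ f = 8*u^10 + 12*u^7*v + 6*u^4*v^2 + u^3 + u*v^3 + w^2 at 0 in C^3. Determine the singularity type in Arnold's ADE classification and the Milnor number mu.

Type E7, Milnor number mu = 7.

The Hessian of f at 0 has rank 1. Corank 2; j^3 = u^3 is a perfect cube, so E-series; the 4-jet and mu = 7 give E_7.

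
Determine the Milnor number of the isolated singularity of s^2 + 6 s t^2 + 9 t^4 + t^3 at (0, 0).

The Hessian of f at 0 has rank 1. Corank 1: A-series; mu = 2 gives A_2.

2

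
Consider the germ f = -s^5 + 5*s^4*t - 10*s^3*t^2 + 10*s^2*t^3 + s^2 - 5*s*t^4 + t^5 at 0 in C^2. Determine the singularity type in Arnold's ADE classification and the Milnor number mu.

The Hessian of f at 0 has rank 1. Corank 1: A-series; mu = 4 gives A_4.

Type A4, Milnor number mu = 4.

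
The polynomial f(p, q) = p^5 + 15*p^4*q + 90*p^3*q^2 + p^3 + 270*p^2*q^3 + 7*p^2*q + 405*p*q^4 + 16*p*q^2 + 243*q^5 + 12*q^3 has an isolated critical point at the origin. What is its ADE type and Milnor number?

Type D_{6}, Milnor number mu = 6.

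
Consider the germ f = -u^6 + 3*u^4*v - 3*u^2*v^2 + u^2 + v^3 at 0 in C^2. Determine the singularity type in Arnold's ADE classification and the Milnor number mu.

The Hessian of f at 0 has rank 1. Corank 1: A-series; mu = 2 gives A_2.

Type A_2, Milnor number mu = 2.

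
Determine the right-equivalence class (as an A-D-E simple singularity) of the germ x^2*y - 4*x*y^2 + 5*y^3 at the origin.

D4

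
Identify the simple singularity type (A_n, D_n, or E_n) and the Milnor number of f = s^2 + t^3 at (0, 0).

The Hessian of f at 0 has rank 1. Corank 1: A-series; mu = 2 gives A_2.

Type A2, Milnor number mu = 2.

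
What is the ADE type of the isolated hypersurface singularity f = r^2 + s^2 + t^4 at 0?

The Hessian of f at 0 has rank 2. Corank 1: A-series; mu = 3 gives A_3.

A_{3}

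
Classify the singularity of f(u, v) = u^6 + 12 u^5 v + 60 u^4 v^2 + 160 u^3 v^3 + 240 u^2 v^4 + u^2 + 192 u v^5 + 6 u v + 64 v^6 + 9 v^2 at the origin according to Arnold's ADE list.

A_{5}

The Hessian of f at 0 has rank 1. Corank 1: A-series; mu = 5 gives A_5.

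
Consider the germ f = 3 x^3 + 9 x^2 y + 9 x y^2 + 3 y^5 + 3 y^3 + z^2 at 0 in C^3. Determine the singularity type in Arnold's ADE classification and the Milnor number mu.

Type E8, Milnor number mu = 8.

The Hessian of f at 0 is [[0, 0, 0], [0, 0, 0], [0, 0, 2]] with rank 1, so corank 2. A Groebner basis of the Jacobian ideal J(f) in C{x,y,z} is {y^4, x^2 + 2*x*y + y^2, z}; counting standard monomials gives mu = 8. Corank 2; j^3 = 3*(x + y)^3 is a perfect cube, so E-series; the 5-jet and mu = 8 give E_8.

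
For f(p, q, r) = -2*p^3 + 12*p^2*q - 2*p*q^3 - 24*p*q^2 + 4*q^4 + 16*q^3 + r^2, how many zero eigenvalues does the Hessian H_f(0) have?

2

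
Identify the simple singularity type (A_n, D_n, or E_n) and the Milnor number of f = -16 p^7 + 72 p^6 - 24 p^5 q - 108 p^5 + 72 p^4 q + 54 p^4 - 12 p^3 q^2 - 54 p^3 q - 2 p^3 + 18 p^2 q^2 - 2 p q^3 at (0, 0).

The Hessian of f at 0 has rank 0. Corank 2; j^3 = -2*p^3 is a perfect cube, so E-series; the 4-jet and mu = 7 give E_7.

Type E_7, Milnor number mu = 7.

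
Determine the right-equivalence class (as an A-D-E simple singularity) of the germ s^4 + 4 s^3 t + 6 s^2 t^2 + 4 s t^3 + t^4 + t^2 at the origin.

A_3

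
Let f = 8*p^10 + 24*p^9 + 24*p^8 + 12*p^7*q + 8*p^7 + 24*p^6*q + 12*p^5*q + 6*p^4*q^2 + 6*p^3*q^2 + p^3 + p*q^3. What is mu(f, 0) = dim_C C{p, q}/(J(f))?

The Hessian of f at 0 has rank 0. Corank 2; j^3 = p^3 is a perfect cube, so E-series; the 4-jet and mu = 7 give E_7.

7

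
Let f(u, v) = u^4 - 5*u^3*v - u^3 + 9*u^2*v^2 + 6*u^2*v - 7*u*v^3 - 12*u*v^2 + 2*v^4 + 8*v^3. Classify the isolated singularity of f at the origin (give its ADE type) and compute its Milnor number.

The Hessian of f at 0 has rank 0. Corank 2; j^3 = -(u - 2*v)^3 is a perfect cube, so E-series; the 4-jet and mu = 7 give E_7.

Type E7, Milnor number mu = 7.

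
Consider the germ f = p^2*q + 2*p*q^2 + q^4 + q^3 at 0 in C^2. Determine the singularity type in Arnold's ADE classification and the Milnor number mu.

The Hessian of f at 0 is [[0, 0], [0, 0]] with rank 0, so corank 2. A Groebner basis of the Jacobian ideal J(f) in C{p,q} is {p^3 - p^2/4 + q^2/4, p^2/4 + q^3 - q^2/4, p*q + q^2}; counting standard monomials gives mu = 5. Corank 2; j^3 = q*(p + q)^2 has shape L^2 M (L != M), so D-series; mu = 5 gives D_5.

Type D_{5}, Milnor number mu = 5.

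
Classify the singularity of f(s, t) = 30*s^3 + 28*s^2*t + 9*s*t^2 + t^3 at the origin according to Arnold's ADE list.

D4

The Hessian of f at 0 has rank 0. Corank 2; j^3 = (3*s + t)*(10*s^2 + 6*s*t + t^2) splits into three distinct lines over C (the quadratic factor has nonzero discriminant), so D_4.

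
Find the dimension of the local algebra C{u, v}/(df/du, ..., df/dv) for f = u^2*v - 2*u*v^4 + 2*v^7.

8

The Hessian of f at 0 is [[0, 0], [0, 0]] with rank 0, so corank 2. A Groebner basis of the Jacobian ideal J(f) in C{u,v} is {u^2/6 + u*v^3, -u*v + v^4, u^3, u^2*v}; counting standard monomials gives mu = 8. Corank 2; j^3 = u^2*v has shape L^2 M (L != M), so D-series; mu = 8 gives D_8.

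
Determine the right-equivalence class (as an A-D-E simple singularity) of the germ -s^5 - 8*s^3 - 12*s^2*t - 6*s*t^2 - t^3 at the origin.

E_{8}

The Hessian of f at 0 is [[0, 0], [0, 0]] with rank 0, so corank 2. A Groebner basis of the Jacobian ideal J(f) in C{s,t} is {t^5, s*t^3 + 3*t^4/8, s^2 + s*t + t^2/4}; counting standard monomials gives mu = 8. Corank 2; j^3 = -(2*s + t)^3 is a perfect cube, so E-series; the 5-jet and mu = 8 give E_8.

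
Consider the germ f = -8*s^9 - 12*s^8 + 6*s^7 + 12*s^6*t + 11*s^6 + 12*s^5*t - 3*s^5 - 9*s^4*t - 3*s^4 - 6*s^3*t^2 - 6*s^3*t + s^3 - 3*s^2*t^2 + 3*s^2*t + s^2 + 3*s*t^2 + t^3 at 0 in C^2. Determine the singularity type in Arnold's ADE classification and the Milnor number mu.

Type A_2, Milnor number mu = 2.

The Hessian of f at 0 has rank 1. Corank 1: A-series; mu = 2 gives A_2.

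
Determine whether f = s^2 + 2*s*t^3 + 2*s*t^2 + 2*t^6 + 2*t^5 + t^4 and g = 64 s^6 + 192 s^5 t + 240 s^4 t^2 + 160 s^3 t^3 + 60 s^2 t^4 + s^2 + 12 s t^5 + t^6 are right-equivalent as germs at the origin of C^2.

Yes.

The Hessian of f at 0 is [[2, 0], [0, 0]] with rank 1, so corank 1. A Groebner basis of the Jacobian ideal J(f) in C{s,t} is {s*t^2 - s*t + s + t^2, s + t^3 + t^2, s^2 + s*t - s - t^2}; counting standard monomials gives mu = 5. Corank 1: A-series; mu = 5 gives A_5. The Hessian of g at 0 is [[2, 0], [0, 0]] with rank 1, so corank 1. A Groebner basis of the Jacobian ideal J(g) in C{s,t} is {t^5, s}; counting standard monomials gives mu = 5. Corank 1: A-series; mu = 5 gives A_5. Both have type A_5, hence right-equivalent.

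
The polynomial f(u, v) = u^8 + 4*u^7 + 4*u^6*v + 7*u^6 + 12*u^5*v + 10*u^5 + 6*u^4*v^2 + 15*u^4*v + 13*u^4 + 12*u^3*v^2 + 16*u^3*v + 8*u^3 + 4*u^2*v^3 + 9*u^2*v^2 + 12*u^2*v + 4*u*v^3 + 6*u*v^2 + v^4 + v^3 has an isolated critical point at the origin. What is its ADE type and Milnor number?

Type E6, Milnor number mu = 6.

The Hessian of f at 0 is [[0, 0], [0, 0]] with rank 0, so corank 2. A Groebner basis of the Jacobian ideal J(f) in C{u,v} is {u^3 + 6*u^2 + 6*u*v + 3*v^2/2, u^2*v - 10*u^2 - 10*u*v - 5*v^2/2, 16*u^2 + u*v^2 + 16*u*v + 4*v^2, -24*u^2 - 24*u*v + v^3 - 6*v^2}; counting standard monomials gives mu = 6. Corank 2; j^3 = (2*u + v)^3 is a perfect cube, so E-series; the 4-jet and mu = 6 give E_6.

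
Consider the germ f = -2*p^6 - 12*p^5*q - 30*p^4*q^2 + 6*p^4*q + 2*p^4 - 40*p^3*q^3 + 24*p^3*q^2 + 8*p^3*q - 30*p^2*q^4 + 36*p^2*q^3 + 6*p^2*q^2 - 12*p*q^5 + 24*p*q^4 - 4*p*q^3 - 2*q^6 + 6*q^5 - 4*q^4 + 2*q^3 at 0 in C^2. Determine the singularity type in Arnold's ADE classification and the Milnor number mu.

The Hessian of f at 0 has rank 0. Corank 2; j^3 = 2*q^3 is a perfect cube, so E-series; the 4-jet and mu = 6 give E_6.

Type E_{6}, Milnor number mu = 6.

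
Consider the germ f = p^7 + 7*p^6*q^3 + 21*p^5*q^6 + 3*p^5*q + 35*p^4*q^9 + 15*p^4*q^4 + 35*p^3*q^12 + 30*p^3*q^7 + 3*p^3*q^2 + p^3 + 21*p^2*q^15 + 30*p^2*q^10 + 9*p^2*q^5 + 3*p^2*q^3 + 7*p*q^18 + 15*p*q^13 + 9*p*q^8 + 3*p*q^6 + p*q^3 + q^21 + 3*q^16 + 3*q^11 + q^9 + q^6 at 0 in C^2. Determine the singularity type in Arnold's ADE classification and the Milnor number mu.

Type E_{7}, Milnor number mu = 7.

The Hessian of f at 0 is [[0, 0], [0, 0]] with rank 0, so corank 2. A Groebner basis of the Jacobian ideal J(f) in C{p,q} is {p^3, p*q^2, 3*p^2 + q^3}; counting standard monomials gives mu = 7. Corank 2; j^3 = p^3 is a perfect cube, so E-series; the 4-jet and mu = 7 give E_7.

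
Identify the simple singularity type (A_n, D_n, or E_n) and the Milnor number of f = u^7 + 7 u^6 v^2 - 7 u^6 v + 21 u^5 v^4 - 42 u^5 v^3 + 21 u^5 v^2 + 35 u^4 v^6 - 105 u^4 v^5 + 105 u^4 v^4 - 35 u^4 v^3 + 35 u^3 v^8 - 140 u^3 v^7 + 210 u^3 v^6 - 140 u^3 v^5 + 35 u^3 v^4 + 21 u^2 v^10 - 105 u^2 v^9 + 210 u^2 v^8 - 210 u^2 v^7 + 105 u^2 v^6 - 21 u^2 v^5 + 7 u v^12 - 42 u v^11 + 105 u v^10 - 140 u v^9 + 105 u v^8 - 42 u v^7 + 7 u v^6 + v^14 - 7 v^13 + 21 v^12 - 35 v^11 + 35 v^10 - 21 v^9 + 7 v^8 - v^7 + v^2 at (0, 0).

Type A_6, Milnor number mu = 6.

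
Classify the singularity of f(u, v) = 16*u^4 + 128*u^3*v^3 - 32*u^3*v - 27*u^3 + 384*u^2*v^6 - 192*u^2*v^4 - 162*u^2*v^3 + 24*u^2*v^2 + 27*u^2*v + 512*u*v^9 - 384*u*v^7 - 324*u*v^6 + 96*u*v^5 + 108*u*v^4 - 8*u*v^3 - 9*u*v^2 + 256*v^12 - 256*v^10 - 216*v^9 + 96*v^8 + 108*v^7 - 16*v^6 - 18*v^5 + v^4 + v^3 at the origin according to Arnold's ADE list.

E_{6}

The Hessian of f at 0 has rank 0. Corank 2; j^3 = -(3*u - v)^3 is a perfect cube, so E-series; the 4-jet and mu = 6 give E_6.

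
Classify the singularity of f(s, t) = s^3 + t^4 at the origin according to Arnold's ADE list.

E_6

The Hessian of f at 0 has rank 0. Corank 2; j^3 = s^3 is a perfect cube, so E-series; the 4-jet and mu = 6 give E_6.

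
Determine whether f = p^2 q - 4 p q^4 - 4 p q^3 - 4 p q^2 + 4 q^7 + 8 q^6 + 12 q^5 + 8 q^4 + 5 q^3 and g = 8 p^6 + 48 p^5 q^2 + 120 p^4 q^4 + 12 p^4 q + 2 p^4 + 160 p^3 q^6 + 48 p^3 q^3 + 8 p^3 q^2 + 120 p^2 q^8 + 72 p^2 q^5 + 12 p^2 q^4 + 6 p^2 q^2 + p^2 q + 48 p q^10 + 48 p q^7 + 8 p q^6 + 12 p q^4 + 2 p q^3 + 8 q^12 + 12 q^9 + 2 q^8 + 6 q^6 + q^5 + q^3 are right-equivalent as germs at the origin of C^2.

Yes.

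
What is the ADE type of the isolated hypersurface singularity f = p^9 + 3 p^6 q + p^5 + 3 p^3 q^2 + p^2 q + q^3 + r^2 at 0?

The Hessian of f at 0 is [[0, 0, 0], [0, 0, 0], [0, 0, 2]] with rank 1, so corank 2. A Groebner basis of the Jacobian ideal J(f) in C{p,q,r} is {q^3, p^2 + 3*q^2, p*q, r}; counting standard monomials gives mu = 4. Corank 2; j^3 = q*(p^2 + q^2) splits into three distinct lines over C (the quadratic factor has nonzero discriminant), so D_4.

D_4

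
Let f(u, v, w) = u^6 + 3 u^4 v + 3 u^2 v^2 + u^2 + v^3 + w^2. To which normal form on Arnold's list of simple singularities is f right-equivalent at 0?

A_{2}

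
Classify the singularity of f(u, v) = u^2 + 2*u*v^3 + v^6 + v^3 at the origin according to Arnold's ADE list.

A_2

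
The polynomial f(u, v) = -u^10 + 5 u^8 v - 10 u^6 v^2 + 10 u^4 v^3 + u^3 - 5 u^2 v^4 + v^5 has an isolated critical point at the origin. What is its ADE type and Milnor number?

Type E_8, Milnor number mu = 8.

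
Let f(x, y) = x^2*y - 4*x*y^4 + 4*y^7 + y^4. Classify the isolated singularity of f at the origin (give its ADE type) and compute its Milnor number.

Type D_5, Milnor number mu = 5.

The Hessian of f at 0 has rank 0. Corank 2; j^3 = x^2*y has shape L^2 M (L != M), so D-series; mu = 5 gives D_5.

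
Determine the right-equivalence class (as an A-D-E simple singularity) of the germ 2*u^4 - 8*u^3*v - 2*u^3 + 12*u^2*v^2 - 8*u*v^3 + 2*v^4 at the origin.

The Hessian of f at 0 is [[0, 0], [0, 0]] with rank 0, so corank 2. A Groebner basis of the Jacobian ideal J(f) in C{u,v} is {v^4, u*v^2 - v^3/3, u^2}; counting standard monomials gives mu = 6. Corank 2; j^3 = -2*u^3 is a perfect cube, so E-series; the 4-jet and mu = 6 give E_6.

E6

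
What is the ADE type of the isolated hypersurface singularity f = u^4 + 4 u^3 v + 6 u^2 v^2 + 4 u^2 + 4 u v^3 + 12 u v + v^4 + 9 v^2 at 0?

A_3

The Hessian of f at 0 is [[8, 12], [12, 18]] with rank 1, so corank 1. A Groebner basis of the Jacobian ideal J(f) in C{u,v} is {v^3, u + 3*v/2}; counting standard monomials gives mu = 3. Corank 1: A-series; mu = 3 gives A_3.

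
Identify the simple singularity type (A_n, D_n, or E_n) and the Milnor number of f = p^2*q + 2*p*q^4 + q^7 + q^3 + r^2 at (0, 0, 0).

Type D4, Milnor number mu = 4.

The Hessian of f at 0 has rank 1. Corank 2; j^3 = q*(p^2 + q^2) splits into three distinct lines over C (the quadratic factor has nonzero discriminant), so D_4.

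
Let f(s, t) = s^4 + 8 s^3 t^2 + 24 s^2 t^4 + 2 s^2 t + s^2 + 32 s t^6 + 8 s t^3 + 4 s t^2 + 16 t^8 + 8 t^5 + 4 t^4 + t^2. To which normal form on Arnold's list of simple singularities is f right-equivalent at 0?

The Hessian of f at 0 has rank 2. Corank 0: nondegenerate Morse point, so A_1.

A_{1}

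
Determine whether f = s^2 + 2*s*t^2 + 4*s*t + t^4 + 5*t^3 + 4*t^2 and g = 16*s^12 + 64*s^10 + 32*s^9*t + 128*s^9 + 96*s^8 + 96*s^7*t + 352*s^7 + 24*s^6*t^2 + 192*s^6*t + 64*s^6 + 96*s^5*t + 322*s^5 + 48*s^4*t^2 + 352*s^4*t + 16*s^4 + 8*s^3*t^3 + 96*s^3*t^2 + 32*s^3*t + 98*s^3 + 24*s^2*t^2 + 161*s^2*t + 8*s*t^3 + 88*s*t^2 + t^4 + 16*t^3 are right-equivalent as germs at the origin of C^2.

No.

The Hessian of f at 0 has rank 1. Corank 1: A-series; mu = 2 gives A_2. The Hessian of g at 0 has rank 0. Corank 2; j^3 = (2*s + t)*(7*s + 4*t)^2 has shape L^2 M (L != M), so D-series; mu = 5 gives D_5. f is A_2 but g is D_5, hence not right-equivalent.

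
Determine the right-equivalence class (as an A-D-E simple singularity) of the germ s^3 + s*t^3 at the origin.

E7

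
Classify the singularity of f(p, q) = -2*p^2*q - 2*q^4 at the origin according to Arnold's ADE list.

The Hessian of f at 0 is [[0, 0], [0, 0]] with rank 0, so corank 2. A Groebner basis of the Jacobian ideal J(f) in C{p,q} is {p^3, p^2/4 + q^3, p*q}; counting standard monomials gives mu = 5. Corank 2; j^3 = -2*p^2*q has shape L^2 M (L != M), so D-series; mu = 5 gives D_5.

D_5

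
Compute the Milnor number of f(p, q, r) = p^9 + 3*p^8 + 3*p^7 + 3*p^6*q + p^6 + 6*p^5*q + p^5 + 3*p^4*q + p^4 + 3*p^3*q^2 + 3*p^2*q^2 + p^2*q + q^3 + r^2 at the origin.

The Hessian of f at 0 has rank 1. Corank 2; j^3 = q*(p^2 + q^2) splits into three distinct lines over C (the quadratic factor has nonzero discriminant), so D_4.

4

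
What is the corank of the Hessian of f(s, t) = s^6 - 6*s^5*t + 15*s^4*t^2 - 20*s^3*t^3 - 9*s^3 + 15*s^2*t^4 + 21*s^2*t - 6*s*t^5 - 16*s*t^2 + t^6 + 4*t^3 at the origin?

2

The Hessian at 0 is [[0, 0], [0, 0]] of rank 0; hence corank 2.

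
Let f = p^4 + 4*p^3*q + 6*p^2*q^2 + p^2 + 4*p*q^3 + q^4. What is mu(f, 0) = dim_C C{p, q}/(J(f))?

3

The Hessian of f at 0 has rank 1. Corank 1: A-series; mu = 3 gives A_3.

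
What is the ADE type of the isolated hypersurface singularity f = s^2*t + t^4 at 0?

D_5

The Hessian of f at 0 has rank 0. Corank 2; j^3 = s^2*t has shape L^2 M (L != M), so D-series; mu = 5 gives D_5.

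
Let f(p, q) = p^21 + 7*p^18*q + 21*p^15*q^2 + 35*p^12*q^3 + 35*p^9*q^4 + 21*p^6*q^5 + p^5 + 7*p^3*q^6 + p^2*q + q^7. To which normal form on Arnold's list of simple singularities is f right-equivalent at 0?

D8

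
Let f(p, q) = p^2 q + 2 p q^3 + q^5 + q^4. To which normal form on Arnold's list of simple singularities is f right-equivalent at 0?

The Hessian of f at 0 is [[0, 0], [0, 0]] with rank 0, so corank 2. A Groebner basis of the Jacobian ideal J(f) in C{p,q} is {p*q^2, p*q + q^3, p^2 - 4*p*q}; counting standard monomials gives mu = 5. Corank 2; j^3 = p^2*q has shape L^2 M (L != M), so D-series; mu = 5 gives D_5.

D_5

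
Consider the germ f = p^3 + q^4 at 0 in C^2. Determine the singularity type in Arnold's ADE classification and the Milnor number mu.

Type E6, Milnor number mu = 6.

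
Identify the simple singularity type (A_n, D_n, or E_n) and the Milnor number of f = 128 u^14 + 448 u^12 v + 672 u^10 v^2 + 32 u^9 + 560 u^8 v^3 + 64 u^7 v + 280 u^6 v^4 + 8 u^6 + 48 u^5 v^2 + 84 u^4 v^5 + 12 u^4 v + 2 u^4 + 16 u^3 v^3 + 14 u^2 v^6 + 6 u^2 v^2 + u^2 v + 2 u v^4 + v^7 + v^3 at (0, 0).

The Hessian of f at 0 has rank 0. Corank 2; j^3 = v*(u^2 + v^2) splits into three distinct lines over C (the quadratic factor has nonzero discriminant), so D_4.

Type D_4, Milnor number mu = 4.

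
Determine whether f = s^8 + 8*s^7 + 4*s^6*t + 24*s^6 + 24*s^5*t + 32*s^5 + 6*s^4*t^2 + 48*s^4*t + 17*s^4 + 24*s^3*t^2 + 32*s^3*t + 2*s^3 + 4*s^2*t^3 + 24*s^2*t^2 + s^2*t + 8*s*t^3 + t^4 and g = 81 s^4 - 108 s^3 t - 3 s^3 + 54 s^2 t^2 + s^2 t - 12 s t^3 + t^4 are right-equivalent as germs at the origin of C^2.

Yes.

The Hessian of f at 0 is [[0, 0], [0, 0]] with rank 0, so corank 2. A Groebner basis of the Jacobian ideal J(f) in C{s,t} is {s*t^2, -s*t/8 + t^3, s^2 + s*t/2}; counting standard monomials gives mu = 5. Corank 2; j^3 = s^2*(2*s + t) has shape L^2 M (L != M), so D-series; mu = 5 gives D_5. The Hessian of g at 0 is [[0, 0], [0, 0]] with rank 0, so corank 2. A Groebner basis of the Jacobian ideal J(g) in C{s,t} is {s*t^2, s*t/12 + t^3, s^2 - s*t/3}; counting standard monomials gives mu = 5. Corank 2; j^3 = -s^2*(3*s - t) has shape L^2 M (L != M), so D-series; mu = 5 gives D_5. Both have type D_5, hence right-equivalent.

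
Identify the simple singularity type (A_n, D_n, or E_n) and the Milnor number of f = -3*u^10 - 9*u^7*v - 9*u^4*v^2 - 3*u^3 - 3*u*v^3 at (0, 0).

Type E7, Milnor number mu = 7.

The Hessian of f at 0 is [[0, 0], [0, 0]] with rank 0, so corank 2. A Groebner basis of the Jacobian ideal J(f) in C{u,v} is {u^3, u*v^2, 3*u^2 + v^3}; counting standard monomials gives mu = 7. Corank 2; j^3 = -3*u^3 is a perfect cube, so E-series; the 4-jet and mu = 7 give E_7.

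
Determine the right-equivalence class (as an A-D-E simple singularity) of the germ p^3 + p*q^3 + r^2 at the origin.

E_7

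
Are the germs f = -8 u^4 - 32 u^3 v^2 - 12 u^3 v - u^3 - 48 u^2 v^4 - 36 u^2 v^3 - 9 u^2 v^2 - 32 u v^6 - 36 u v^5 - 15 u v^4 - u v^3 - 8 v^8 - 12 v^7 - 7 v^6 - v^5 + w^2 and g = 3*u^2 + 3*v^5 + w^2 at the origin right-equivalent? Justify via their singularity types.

No.

The Hessian of f at 0 is [[0, 0, 0], [0, 0, 0], [0, 0, 2]] with rank 1, so corank 2. A Groebner basis of the Jacobian ideal J(f) in C{u,v,w} is {u^2/3 + v^4 + v^3/9, u^3, u^2*v - u^2/9 - v^3/27, u^2/9 + u*v^2 + v^3/27, w}; counting standard monomials gives mu = 7. Corank 2; j^3 = -u^3 is a perfect cube, so E-series; the 4-jet and mu = 7 give E_7. The Hessian of g at 0 is [[6, 0, 0], [0, 0, 0], [0, 0, 2]] with rank 2, so corank 1. A Groebner basis of the Jacobian ideal J(g) in C{u,v,w} is {v^4, u, w}; counting standard monomials gives mu = 4. Corank 1: A-series; mu = 4 gives A_4. f is E_7 but g is A_4, hence not right-equivalent.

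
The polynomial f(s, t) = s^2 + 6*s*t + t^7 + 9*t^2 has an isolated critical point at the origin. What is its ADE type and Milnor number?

The Hessian of f at 0 has rank 1. Corank 1: A-series; mu = 6 gives A_6.

Type A_6, Milnor number mu = 6.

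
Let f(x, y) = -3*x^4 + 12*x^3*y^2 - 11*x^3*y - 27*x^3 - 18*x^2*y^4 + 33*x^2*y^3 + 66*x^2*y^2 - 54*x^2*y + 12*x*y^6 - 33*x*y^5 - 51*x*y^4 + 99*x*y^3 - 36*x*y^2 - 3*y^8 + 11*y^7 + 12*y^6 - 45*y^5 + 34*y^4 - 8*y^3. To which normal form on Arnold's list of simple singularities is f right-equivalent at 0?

E_7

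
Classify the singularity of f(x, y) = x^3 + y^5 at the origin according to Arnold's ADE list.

E_8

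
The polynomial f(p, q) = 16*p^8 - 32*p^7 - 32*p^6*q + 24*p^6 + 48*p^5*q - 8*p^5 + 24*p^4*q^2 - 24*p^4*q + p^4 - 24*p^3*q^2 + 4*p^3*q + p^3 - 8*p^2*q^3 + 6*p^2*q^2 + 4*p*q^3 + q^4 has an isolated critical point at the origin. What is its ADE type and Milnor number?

Type E_{6}, Milnor number mu = 6.

The Hessian of f at 0 is [[0, 0], [0, 0]] with rank 0, so corank 2. A Groebner basis of the Jacobian ideal J(f) in C{p,q} is {q^4, p*q^2 + q^3/3, p^2}; counting standard monomials gives mu = 6. Corank 2; j^3 = p^3 is a perfect cube, so E-series; the 4-jet and mu = 6 give E_6.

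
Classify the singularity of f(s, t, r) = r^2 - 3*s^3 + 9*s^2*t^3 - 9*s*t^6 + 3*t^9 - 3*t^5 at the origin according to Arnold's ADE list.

E_8

The Hessian of f at 0 is [[0, 0, 0], [0, 0, 0], [0, 0, 2]] with rank 1, so corank 2. A Groebner basis of the Jacobian ideal J(f) in C{s,t,r} is {-s^2/2 + s*t^3, t^4, s^3, s^2*t, r}; counting standard monomials gives mu = 8. Corank 2; j^3 = -3*s^3 is a perfect cube, so E-series; the 5-jet and mu = 8 give E_8.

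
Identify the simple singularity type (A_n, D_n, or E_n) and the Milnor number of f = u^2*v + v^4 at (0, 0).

Type D5, Milnor number mu = 5.

The Hessian of f at 0 has rank 0. Corank 2; j^3 = u^2*v has shape L^2 M (L != M), so D-series; mu = 5 gives D_5.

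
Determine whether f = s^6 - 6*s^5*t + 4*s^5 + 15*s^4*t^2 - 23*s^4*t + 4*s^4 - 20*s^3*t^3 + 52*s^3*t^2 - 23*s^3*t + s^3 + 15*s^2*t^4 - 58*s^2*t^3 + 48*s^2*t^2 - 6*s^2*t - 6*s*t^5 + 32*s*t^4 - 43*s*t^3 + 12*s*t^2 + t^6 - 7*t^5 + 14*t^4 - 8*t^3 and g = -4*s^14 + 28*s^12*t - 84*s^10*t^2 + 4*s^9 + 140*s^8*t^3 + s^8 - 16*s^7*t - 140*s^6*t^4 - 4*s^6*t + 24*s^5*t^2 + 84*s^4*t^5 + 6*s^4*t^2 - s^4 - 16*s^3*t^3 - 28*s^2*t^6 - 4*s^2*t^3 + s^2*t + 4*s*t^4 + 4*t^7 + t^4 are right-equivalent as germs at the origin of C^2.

The Hessian of f at 0 has rank 0. Corank 2; j^3 = (s - 2*t)^3 is a perfect cube, so E-series; the 4-jet and mu = 7 give E_7. The Hessian of g at 0 has rank 0. Corank 2; j^3 = s^2*t has shape L^2 M (L != M), so D-series; mu = 5 gives D_5. f is E_7 but g is D_5, hence not right-equivalent.

No.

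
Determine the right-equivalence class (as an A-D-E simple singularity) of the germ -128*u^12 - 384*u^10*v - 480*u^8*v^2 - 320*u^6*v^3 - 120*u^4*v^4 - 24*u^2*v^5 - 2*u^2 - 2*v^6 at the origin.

A_5

The Hessian of f at 0 has rank 1. Corank 1: A-series; mu = 5 gives A_5.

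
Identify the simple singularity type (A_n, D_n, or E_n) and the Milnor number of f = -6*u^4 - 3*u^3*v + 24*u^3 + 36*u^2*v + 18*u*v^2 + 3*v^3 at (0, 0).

Type E_7, Milnor number mu = 7.

The Hessian of f at 0 has rank 0. Corank 2; j^3 = 3*(2*u + v)^3 is a perfect cube, so E-series; the 4-jet and mu = 7 give E_7.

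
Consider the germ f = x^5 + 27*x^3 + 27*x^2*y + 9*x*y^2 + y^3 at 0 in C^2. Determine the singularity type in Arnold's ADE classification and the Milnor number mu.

The Hessian of f at 0 is [[0, 0], [0, 0]] with rank 0, so corank 2. A Groebner basis of the Jacobian ideal J(f) in C{x,y} is {y^5, x*y^3 + y^4/4, x^2 + 2*x*y/3 + y^2/9}; counting standard monomials gives mu = 8. Corank 2; j^3 = (3*x + y)^3 is a perfect cube, so E-series; the 5-jet and mu = 8 give E_8.

Type E8, Milnor number mu = 8.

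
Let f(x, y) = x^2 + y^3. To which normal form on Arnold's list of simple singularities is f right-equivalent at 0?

A2

The Hessian of f at 0 has rank 1. Corank 1: A-series; mu = 2 gives A_2.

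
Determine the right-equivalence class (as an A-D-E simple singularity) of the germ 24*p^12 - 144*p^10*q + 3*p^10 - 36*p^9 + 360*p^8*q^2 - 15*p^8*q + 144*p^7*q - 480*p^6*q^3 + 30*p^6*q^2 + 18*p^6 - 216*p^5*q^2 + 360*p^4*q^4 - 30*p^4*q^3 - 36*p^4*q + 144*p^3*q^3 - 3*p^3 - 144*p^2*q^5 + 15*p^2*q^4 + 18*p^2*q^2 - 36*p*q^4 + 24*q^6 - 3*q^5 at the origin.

E_8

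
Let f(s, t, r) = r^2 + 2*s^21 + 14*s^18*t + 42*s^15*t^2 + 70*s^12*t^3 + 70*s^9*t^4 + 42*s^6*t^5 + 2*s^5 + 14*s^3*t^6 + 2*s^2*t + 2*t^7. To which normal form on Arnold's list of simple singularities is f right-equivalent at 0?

D8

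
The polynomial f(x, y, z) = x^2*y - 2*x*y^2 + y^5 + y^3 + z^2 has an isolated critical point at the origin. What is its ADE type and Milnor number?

The Hessian of f at 0 has rank 1. Corank 2; j^3 = y*(x - y)^2 has shape L^2 M (L != M), so D-series; mu = 6 gives D_6.

Type D_6, Milnor number mu = 6.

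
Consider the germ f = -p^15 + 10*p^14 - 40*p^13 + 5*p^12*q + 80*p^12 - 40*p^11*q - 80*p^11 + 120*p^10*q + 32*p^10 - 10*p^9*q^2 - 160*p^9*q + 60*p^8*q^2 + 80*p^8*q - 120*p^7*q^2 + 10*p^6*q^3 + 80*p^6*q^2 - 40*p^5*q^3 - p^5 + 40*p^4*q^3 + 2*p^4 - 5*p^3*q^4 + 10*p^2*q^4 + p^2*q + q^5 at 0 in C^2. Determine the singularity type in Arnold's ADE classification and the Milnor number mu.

The Hessian of f at 0 has rank 0. Corank 2; j^3 = p^2*q has shape L^2 M (L != M), so D-series; mu = 6 gives D_6.

Type D_{6}, Milnor number mu = 6.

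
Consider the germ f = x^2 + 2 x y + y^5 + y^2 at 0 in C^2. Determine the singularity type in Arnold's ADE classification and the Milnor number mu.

Type A_{4}, Milnor number mu = 4.

The Hessian of f at 0 has rank 1. Corank 1: A-series; mu = 4 gives A_4.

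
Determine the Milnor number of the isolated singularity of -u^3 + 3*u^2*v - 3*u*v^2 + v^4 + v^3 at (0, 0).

6

The Hessian of f at 0 has rank 0. Corank 2; j^3 = -(u - v)^3 is a perfect cube, so E-series; the 4-jet and mu = 6 give E_6.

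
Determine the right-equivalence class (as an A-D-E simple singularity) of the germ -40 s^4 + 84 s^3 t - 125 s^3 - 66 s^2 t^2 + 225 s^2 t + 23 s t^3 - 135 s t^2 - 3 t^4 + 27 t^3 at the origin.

E_{7}

The Hessian of f at 0 has rank 0. Corank 2; j^3 = -(5*s - 3*t)^3 is a perfect cube, so E-series; the 4-jet and mu = 7 give E_7.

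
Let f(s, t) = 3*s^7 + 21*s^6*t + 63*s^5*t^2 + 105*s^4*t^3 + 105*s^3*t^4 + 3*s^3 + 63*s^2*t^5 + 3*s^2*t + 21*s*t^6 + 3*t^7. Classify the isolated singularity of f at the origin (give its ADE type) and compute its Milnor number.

Type D8, Milnor number mu = 8.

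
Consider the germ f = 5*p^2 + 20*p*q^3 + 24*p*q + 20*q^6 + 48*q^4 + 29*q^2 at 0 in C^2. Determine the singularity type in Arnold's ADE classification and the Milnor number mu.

The Hessian of f at 0 has rank 2. Corank 0: nondegenerate Morse point, so A_1.

Type A1, Milnor number mu = 1.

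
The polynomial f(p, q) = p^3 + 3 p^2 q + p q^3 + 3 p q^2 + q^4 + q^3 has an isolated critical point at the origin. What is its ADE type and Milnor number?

The Hessian of f at 0 has rank 0. Corank 2; j^3 = (p + q)^3 is a perfect cube, so E-series; the 4-jet and mu = 7 give E_7.

Type E_7, Milnor number mu = 7.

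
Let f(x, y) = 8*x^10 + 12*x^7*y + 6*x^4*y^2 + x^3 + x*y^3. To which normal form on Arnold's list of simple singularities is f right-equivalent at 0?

E_{7}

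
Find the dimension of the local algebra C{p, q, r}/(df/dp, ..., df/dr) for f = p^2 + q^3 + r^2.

The Hessian of f at 0 has rank 2. Corank 1: A-series; mu = 2 gives A_2.

2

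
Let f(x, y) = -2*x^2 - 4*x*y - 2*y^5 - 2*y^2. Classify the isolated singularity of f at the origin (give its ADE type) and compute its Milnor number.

Type A_{4}, Milnor number mu = 4.

The Hessian of f at 0 has rank 1. Corank 1: A-series; mu = 4 gives A_4.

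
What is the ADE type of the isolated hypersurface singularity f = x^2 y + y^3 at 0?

The Hessian of f at 0 is [[0, 0], [0, 0]] with rank 0, so corank 2. A Groebner basis of the Jacobian ideal J(f) in C{x,y} is {y^3, x^2 + 3*y^2, x*y}; counting standard monomials gives mu = 4. Corank 2; j^3 = y*(x^2 + y^2) splits into three distinct lines over C (the quadratic factor has nonzero discriminant), so D_4.

D_{4}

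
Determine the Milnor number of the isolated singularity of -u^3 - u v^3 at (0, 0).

7

The Hessian of f at 0 has rank 0. Corank 2; j^3 = -u^3 is a perfect cube, so E-series; the 4-jet and mu = 7 give E_7.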